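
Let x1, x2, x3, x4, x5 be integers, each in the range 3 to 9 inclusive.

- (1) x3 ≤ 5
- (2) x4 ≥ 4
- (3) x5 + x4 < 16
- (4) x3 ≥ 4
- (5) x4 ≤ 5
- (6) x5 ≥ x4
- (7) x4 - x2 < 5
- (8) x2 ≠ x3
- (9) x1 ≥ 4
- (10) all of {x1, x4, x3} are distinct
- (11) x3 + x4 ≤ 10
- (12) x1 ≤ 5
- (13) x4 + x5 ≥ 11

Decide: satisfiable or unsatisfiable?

Unsatisfiable

Constraints 1, 2, 4, 5, 9, and 12 confine each of x1, x4, x3 to the 2 values {4, 5}.
Constraint 10 requires all 3 of them to be distinct, but only 2 values are available — impossible by the pigeonhole principle.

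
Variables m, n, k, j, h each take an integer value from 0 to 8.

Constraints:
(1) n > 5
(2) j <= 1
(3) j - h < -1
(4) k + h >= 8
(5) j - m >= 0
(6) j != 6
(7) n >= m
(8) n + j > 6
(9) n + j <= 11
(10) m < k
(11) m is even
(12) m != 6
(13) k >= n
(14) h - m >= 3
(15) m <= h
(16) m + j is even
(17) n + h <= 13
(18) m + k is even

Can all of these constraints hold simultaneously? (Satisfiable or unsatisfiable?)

Setting (m, n, k, j, h) = (0, 8, 8, 0, 3) satisfies everything: constraint 3: j - h = -3; constraint 4: k + h = 11; constraint 5: j - m = 0, and the others follow.

Satisfiable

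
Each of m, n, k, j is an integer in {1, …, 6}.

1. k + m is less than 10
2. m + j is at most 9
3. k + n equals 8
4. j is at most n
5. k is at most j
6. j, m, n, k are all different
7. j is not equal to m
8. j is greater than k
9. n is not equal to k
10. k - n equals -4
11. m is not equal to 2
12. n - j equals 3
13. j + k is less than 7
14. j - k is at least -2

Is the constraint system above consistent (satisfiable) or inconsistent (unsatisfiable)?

Satisfiable

The assignment m = 5, n = 6, k = 2, j = 3 works:
  constraint 1 holds since k + m = 7.
  constraint 2 holds since m + j = 8.
The rest check out directly.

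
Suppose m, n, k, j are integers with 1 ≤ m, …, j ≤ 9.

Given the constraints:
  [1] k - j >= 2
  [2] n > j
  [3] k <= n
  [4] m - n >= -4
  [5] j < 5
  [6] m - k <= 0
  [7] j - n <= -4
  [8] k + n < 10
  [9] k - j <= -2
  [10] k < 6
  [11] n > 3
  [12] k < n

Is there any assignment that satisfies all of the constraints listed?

Unsatisfiable

Constraints 4, 6, 7, and 9 give m − n ≥ -4, n − j ≥ 4, j − k ≥ 2, k − m ≥ 0.
Adding all 4 inequalities: the left sides telescope to 0, and the right sides sum to (-4) + 4 + 2 + 0 = 2. So 0 ≥ 2, which is false.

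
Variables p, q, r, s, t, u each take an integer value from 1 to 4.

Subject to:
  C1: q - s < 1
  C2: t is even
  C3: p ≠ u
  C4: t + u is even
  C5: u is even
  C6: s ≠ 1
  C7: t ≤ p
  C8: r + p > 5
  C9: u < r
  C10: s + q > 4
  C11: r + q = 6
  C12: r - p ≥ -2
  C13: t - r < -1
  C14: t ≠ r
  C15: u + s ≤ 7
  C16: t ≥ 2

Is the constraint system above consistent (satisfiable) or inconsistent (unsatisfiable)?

Take p = 4, q = 2, r = 4, s = 4, t = 2, u = 2. Then constraint 1: q - s = -2; constraint 8: r + p = 8, and every other listed constraint is also met.

Satisfiable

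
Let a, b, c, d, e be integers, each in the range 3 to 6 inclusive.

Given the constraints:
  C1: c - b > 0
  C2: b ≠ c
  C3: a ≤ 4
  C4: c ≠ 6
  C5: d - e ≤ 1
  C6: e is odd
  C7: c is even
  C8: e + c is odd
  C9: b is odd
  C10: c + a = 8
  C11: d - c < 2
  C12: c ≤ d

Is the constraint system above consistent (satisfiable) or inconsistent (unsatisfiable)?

Satisfiable

One satisfying assignment is a = 4, b = 3, c = 4, d = 4, e = 3.
For the less obvious constraints — constraint 1: c - b = 1; constraint 5: d - e = 1; constraint 10: c + a = 8 — and the others hold by inspection.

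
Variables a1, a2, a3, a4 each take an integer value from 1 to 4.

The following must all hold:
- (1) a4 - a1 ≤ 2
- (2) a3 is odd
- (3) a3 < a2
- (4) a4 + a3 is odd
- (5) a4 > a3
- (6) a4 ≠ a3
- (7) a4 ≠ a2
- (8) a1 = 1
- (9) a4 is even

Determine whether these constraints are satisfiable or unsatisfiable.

Satisfiable

One satisfying assignment is a1 = 1, a2 = 3, a3 = 1, a4 = 2.
For the less obvious constraints — constraint 1: a4 - a1 = 1; constraint 2: a3 = 1 is odd — and the others hold by inspection.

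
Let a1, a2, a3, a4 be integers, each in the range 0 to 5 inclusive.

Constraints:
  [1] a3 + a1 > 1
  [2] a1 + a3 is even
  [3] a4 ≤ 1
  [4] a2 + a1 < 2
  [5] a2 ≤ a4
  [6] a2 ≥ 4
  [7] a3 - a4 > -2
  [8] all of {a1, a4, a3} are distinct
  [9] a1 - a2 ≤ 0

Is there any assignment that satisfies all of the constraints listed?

Unsatisfiable

From constraint 6: a2 ≥ 4. From constraints 3 and 5: a2 ≤ a4 and a4 ≤ 1, so a2 ≤ 1. But 1 < 4, so no value of a2 works.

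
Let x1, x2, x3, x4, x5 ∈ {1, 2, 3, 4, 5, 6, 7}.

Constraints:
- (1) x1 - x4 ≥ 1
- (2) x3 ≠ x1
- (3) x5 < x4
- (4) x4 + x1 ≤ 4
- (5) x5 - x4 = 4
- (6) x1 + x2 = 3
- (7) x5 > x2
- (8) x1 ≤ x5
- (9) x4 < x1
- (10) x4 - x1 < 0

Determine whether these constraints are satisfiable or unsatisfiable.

Unsatisfiable

Constraints 3, 8, and 9 give x1 ≤ x5, x5 < x4, x4 < x1. Chaining: x1 ≤ x5 < x4 < x1, which forces x1 < x1 — impossible.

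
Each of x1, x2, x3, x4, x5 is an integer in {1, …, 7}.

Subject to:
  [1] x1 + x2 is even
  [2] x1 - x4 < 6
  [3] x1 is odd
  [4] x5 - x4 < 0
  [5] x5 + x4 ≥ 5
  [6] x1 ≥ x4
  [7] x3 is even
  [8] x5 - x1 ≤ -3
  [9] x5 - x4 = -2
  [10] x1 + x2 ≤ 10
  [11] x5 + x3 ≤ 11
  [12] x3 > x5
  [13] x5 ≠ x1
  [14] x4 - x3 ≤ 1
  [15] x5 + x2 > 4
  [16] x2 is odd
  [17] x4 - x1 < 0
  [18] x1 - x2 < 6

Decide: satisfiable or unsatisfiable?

The assignment x1 = 7, x2 = 3, x3 = 6, x4 = 4, x5 = 2 works:
  constraint 2 holds since x1 - x4 = 3.
  constraint 4 holds since x5 - x4 = -2.
  constraint 5 holds since x5 + x4 = 6.
The rest check out directly.

Satisfiable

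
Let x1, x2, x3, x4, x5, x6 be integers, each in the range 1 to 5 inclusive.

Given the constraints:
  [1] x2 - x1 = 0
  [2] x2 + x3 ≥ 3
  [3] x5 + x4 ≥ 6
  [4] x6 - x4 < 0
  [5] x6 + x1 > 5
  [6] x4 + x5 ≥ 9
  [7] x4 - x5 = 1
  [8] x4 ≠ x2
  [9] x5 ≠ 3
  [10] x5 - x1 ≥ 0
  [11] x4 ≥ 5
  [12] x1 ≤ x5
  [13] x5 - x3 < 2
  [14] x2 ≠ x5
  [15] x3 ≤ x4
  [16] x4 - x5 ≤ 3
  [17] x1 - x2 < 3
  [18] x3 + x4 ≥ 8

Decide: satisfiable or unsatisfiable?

Setting (x1, x2, x3, x4, x5, x6) = (2, 2, 4, 5, 4, 4) satisfies everything: constraint 1: x2 - x1 = 0; constraint 2: x2 + x3 = 6, and the others follow.

Satisfiable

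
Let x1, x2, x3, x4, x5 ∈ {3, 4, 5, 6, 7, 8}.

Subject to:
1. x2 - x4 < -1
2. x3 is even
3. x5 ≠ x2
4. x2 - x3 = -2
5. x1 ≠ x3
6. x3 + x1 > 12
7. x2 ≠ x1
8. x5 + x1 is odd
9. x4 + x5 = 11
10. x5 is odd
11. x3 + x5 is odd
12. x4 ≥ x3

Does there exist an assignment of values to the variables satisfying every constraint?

Try x1 = 8, x2 = 4, x3 = 6, x4 = 8, x5 = 3.
Check constraint 1: x2 - x4 = -4; constraint 4: x2 - x3 = -2; constraint 6: x3 + x1 = 14. The remaining constraints are straightforward to verify.

Satisfiable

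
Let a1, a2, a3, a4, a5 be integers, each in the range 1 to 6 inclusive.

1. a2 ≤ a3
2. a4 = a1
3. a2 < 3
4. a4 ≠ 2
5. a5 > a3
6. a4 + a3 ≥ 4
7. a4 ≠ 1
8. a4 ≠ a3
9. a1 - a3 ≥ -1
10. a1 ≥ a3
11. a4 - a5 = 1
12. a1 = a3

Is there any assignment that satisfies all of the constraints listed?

Unsatisfiable

From constraints 2 and 12, a4 = a1 = a3, so a4 = a3. But constraint 8 says a4 ≠ a3. Contradiction.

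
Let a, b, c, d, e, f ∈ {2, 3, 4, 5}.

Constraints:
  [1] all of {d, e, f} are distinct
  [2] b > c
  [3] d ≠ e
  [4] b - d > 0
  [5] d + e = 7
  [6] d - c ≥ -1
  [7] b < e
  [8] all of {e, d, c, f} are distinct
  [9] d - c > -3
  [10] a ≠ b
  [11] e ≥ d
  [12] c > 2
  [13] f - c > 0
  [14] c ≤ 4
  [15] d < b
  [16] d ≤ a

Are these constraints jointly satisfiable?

Satisfiable

One satisfying assignment is a = 2, b = 4, c = 3, d = 2, e = 5, f = 4.
For the less obvious constraints — constraint 4: b - d = 2; constraint 5: d + e = 7; constraint 6: d - c = -1 — and the others hold by inspection.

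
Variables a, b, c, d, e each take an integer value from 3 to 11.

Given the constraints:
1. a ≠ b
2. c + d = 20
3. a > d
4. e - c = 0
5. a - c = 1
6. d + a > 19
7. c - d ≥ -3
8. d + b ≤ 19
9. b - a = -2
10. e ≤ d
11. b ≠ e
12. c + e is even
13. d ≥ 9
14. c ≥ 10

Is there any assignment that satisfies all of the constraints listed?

Satisfiable

The assignment a = 11, b = 9, c = 10, d = 10, e = 10 works:
  constraint 2 holds since c + d = 20.
  constraint 4 holds since e - c = 0.
  constraint 5 holds since a - c = 1.
The rest check out directly.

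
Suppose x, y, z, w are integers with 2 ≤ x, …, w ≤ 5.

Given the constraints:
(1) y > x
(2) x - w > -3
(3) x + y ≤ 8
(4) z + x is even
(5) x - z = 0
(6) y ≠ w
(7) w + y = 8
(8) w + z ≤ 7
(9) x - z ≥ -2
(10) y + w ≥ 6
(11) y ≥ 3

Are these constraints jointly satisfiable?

Take x = 3, y = 5, z = 3, w = 3. Then constraint 2: x - w = 0; constraint 3: x + y = 8; constraint 5: x - z = 0, and every other listed constraint is also met.

Satisfiable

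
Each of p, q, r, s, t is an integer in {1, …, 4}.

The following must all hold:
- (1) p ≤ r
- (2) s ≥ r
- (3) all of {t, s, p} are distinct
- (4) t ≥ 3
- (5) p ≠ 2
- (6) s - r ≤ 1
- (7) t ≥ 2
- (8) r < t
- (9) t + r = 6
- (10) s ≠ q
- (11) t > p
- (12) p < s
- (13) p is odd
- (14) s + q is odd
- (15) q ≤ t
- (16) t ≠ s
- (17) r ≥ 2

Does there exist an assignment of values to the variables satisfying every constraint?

Setting (p, q, r, s, t) = (1, 1, 2, 2, 4) satisfies everything: constraint 3: values 4, 2, 1 are distinct; constraint 6: s - r = 0; constraint 9: t + r = 6, and the others follow.

Satisfiable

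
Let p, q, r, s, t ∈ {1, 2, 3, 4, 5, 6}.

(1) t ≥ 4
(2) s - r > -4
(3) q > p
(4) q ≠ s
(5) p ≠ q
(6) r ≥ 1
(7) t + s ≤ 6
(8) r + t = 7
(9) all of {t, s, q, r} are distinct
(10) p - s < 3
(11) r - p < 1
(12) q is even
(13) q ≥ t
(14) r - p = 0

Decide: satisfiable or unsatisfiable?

Setting (p, q, r, s, t) = (2, 6, 2, 1, 5) satisfies everything: constraint 2: s - r = -1; constraint 7: t + s = 6; constraint 8: r + t = 7, and the others follow.

Satisfiable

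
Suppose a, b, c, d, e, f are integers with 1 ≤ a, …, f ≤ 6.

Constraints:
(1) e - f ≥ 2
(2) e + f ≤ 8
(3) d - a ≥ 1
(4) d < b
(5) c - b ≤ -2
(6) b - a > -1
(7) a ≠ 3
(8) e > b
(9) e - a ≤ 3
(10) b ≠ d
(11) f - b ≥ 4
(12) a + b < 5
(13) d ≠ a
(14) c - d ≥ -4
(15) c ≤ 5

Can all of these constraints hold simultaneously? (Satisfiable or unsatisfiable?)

Constraints 1, 3, 5, 9, 11, and 14 give b − c ≥ 2, c − d ≥ -4, d − a ≥ 1, a − e ≥ -3, e − f ≥ 2, f − b ≥ 4.
Adding all 6 inequalities: the left sides telescope to 0, and the right sides sum to 2 + (-4) + 1 + (-3) + 2 + 4 = 2. So 0 ≥ 2, which is false.

Unsatisfiable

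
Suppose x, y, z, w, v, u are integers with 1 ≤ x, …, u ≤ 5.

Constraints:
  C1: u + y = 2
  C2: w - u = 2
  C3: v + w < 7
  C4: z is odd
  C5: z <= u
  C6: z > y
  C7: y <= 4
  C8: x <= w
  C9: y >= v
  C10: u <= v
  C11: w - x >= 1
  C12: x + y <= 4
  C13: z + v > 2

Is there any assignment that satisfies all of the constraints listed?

Constraints 5, 6, 9, and 10 give y < z, z ≤ u, u ≤ v, v ≤ y. Chaining: y < z ≤ u ≤ v ≤ y, which forces y < y — impossible.

Unsatisfiable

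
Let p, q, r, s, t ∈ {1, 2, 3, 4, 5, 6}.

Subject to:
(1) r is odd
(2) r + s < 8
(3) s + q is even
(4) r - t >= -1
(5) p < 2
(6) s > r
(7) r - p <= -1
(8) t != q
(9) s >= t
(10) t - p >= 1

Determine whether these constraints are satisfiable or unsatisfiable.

Constraints 4, 7, and 10 give p − r ≥ 1, r − t ≥ -1, t − p ≥ 1.
Adding all 3 inequalities: the left sides telescope to 0, and the right sides sum to 1 + (-1) + 1 = 1. So 0 ≥ 1, which is false.

Unsatisfiable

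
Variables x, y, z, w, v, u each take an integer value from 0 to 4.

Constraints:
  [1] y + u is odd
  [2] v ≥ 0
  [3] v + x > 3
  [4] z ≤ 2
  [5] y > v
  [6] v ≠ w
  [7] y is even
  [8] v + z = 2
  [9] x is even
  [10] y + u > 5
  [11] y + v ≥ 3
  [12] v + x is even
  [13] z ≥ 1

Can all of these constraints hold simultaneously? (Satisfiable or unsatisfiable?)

Try x = 4, y = 4, z = 2, w = 3, v = 0, u = 3.
Check constraint 3: v + x = 4; constraint 8: v + z = 2; constraint 10: y + u = 7. The remaining constraints are straightforward to verify.

Satisfiable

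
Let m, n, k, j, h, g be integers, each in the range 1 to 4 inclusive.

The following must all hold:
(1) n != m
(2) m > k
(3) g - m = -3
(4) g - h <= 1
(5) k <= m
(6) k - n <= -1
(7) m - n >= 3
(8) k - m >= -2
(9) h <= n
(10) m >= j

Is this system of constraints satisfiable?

Constraints 6, 7, and 8 give n − k ≥ 1, k − m ≥ -2, m − n ≥ 3.
Adding all 3 inequalities: the left sides telescope to 0, and the right sides sum to 1 + (-2) + 3 = 2. So 0 ≥ 2, which is false.

Unsatisfiable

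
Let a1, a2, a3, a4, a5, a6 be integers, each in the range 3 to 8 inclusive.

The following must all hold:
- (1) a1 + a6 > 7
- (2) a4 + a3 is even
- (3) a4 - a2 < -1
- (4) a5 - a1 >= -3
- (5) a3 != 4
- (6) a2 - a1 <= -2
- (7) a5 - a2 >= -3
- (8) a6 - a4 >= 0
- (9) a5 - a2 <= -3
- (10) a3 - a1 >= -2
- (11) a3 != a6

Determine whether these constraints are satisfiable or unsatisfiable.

Unsatisfiable

Constraints 4, 6, and 9 give a5 − a1 ≥ -3, a1 − a2 ≥ 2, a2 − a5 ≥ 3.
Adding all 3 inequalities: the left sides telescope to 0, and the right sides sum to (-3) + 2 + 3 = 2. So 0 ≥ 2, which is false.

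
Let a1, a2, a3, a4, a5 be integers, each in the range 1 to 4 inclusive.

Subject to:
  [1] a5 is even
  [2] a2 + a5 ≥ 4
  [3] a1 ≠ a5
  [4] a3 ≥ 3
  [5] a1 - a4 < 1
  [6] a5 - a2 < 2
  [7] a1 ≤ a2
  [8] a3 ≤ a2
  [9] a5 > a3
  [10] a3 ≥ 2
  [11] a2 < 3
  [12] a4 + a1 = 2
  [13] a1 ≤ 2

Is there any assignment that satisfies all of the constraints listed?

From constraints 4 and 8: a2 ≥ a3 and a3 ≥ 3, so a2 ≥ 3. From constraint 11: a2 ≤ 2. But 2 < 3, so no value of a2 works.

Unsatisfiable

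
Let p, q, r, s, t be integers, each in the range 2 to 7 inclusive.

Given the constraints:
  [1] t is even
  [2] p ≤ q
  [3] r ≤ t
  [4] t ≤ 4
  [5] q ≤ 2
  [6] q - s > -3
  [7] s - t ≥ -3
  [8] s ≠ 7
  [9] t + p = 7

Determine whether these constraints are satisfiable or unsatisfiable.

Unsatisfiable

From constraint 4: t ≤ 4. From constraints 2 and 5: p ≤ q ≤ 2. Hence t + p ≤ 6. But constraint 9 requires t + p = 7, and 7 > 6. Contradiction.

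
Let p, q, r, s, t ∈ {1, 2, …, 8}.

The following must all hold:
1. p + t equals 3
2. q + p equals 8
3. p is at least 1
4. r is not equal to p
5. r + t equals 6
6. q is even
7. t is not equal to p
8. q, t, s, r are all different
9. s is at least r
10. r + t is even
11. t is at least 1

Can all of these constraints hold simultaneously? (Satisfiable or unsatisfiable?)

Try p = 2, q = 6, r = 5, s = 7, t = 1.
Check constraint 1: p + t = 3; constraint 2: q + p = 8; constraint 5: r + t = 6. The remaining constraints are straightforward to verify.

Satisfiable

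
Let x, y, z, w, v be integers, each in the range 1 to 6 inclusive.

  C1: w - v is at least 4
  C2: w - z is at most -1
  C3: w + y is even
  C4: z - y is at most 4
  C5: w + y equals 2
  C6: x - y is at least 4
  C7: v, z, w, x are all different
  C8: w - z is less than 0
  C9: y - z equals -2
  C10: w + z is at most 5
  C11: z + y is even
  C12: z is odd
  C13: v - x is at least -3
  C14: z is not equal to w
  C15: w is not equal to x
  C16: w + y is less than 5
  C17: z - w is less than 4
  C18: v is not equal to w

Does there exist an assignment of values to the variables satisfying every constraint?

Unsatisfiable

Constraints 1, 2, 4, 6, and 13 give x − y ≥ 4, y − z ≥ -4, z − w ≥ 1, w − v ≥ 4, v − x ≥ -3.
Adding all 5 inequalities: the left sides telescope to 0, and the right sides sum to 4 + (-4) + 1 + 4 + (-3) = 2. So 0 ≥ 2, which is false.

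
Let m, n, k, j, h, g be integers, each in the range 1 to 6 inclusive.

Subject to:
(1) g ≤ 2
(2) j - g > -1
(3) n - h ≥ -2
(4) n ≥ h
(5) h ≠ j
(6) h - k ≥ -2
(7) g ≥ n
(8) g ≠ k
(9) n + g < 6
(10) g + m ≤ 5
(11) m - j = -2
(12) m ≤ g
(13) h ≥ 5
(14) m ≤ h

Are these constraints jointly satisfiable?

Unsatisfiable

From constraints 4 and 13: n ≥ h and h ≥ 5, so n ≥ 5. From constraints 1 and 7: n ≤ g and g ≤ 2, so n ≤ 2. But 2 < 5, so no value of n works.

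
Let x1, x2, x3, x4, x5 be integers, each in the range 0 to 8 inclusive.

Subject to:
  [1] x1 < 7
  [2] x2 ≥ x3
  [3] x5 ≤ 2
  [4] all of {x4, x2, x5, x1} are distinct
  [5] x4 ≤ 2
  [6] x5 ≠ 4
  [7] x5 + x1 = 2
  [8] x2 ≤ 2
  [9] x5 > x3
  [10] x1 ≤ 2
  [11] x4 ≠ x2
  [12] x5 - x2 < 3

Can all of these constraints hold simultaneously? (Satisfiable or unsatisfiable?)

Constraints 3, 5, 8, and 10 confine each of x4, x2, x5, x1 to the 3 values {0, …, 2} (the domain already gives each ≥ 0).
Constraint 4 requires all 4 of them to be distinct, but only 3 values are available — impossible by the pigeonhole principle.

Unsatisfiable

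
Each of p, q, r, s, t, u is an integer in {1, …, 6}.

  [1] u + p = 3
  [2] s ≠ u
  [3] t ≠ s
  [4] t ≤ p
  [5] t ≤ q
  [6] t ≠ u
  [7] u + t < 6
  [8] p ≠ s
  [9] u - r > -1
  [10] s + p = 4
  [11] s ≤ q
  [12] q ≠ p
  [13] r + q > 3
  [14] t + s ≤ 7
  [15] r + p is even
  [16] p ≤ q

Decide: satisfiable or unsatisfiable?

Setting (p, q, r, s, t, u) = (1, 5, 1, 3, 1, 2) satisfies everything: constraint 1: u + p = 3; constraint 7: u + t = 3, and the others follow.

Satisfiable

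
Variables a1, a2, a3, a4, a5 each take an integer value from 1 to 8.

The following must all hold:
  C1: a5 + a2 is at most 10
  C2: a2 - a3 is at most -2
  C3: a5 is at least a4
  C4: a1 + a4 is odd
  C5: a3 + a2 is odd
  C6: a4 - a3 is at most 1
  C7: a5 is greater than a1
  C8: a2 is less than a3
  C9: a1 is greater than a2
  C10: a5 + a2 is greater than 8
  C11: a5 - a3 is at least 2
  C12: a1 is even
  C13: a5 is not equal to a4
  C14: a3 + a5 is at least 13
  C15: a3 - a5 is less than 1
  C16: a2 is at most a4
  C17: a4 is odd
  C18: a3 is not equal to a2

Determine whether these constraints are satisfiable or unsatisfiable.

Satisfiable

The assignment a1 = 2, a2 = 1, a3 = 6, a4 = 5, a5 = 8 works:
  constraint 1 holds since a5 + a2 = 9.
  constraint 2 holds since a2 - a3 = -5.
The rest check out directly.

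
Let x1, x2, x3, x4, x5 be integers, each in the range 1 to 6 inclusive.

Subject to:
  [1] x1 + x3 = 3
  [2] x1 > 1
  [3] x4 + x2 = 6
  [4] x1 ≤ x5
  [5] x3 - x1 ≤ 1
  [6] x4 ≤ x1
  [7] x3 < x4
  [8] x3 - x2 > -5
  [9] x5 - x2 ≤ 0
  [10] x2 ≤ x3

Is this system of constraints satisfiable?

Constraints 4, 6, 7, 9, and 10 give x5 ≤ x2, x2 ≤ x3, x3 < x4, x4 ≤ x1, x1 ≤ x5. Chaining: x5 ≤ x2 ≤ x3 < x4 ≤ x1 ≤ x5, which forces x5 < x5 — impossible.

Unsatisfiable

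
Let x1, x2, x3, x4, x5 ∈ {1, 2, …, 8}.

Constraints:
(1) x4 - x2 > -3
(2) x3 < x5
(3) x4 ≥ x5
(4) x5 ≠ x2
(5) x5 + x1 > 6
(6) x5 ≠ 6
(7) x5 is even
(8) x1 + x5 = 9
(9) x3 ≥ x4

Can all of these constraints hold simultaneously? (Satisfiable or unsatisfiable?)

Unsatisfiable

Constraints 2, 3, and 9 give x3 < x5, x5 ≤ x4, x4 ≤ x3. Chaining: x3 < x5 ≤ x4 ≤ x3, which forces x3 < x3 — impossible.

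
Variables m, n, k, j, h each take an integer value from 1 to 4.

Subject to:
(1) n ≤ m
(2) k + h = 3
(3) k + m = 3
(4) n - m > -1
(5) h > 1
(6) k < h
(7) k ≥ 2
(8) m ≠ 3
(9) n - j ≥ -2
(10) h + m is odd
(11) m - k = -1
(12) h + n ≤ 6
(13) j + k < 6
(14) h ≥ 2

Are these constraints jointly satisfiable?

Unsatisfiable

From constraint 7: k ≥ 2. From constraint 14: h ≥ 2. Hence k + h ≥ 4. But constraint 2 requires k + h = 3, and 3 < 4. Contradiction.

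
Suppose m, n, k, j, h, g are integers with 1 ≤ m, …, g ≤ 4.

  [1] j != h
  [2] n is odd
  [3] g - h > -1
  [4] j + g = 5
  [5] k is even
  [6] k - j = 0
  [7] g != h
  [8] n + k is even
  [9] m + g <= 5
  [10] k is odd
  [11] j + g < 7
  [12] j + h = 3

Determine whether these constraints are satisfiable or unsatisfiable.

Unsatisfiable

Constraint 2 makes n odd and constraint 5 makes k even, so n + k must be odd. Constraint 8 says n + k is even — contradiction.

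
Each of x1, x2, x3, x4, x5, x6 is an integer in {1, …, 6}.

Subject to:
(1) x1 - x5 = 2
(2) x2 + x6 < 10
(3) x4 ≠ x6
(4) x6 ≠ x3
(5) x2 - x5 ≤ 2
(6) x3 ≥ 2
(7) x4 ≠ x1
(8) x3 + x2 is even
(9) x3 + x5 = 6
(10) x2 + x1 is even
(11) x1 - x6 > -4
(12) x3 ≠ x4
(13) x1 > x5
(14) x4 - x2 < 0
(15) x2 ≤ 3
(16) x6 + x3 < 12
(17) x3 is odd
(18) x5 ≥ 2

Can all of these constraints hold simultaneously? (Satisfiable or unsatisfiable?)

Satisfiable

Take x1 = 5, x2 = 3, x3 = 3, x4 = 2, x5 = 3, x6 = 6. Then constraint 1: x1 - x5 = 2; constraint 2: x2 + x6 = 9, and every other listed constraint is also met.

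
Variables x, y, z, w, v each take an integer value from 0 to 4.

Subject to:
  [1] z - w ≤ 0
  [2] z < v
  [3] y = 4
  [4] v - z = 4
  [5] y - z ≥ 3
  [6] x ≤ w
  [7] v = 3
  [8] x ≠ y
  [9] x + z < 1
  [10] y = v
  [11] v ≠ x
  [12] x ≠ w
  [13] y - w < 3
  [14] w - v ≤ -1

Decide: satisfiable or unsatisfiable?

Unsatisfiable

Constraint 3 fixes y = 4 and constraint 7 fixes v = 3, but constraint 10 requires y = v. Since 4 ≠ 3, contradiction.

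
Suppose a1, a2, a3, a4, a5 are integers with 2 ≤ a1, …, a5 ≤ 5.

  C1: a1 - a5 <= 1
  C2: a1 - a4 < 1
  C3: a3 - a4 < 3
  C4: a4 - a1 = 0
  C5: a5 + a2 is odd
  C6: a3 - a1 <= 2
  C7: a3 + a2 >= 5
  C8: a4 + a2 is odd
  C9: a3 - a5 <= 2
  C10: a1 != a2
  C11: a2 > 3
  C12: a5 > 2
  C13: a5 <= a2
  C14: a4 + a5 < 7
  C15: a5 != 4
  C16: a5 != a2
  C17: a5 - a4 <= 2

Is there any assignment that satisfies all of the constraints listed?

Satisfiable

One satisfying assignment is a1 = 3, a2 = 4, a3 = 3, a4 = 3, a5 = 3.
For the less obvious constraints — constraint 1: a1 - a5 = 0; constraint 2: a1 - a4 = 0; constraint 3: a3 - a4 = 0 — and the others hold by inspection.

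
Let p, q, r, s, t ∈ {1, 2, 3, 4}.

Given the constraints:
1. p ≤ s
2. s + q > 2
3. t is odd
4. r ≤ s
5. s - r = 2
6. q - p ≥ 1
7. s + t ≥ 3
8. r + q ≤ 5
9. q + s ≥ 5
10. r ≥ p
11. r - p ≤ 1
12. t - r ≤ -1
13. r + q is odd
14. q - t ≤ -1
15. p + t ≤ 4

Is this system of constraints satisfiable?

Unsatisfiable

Constraints 6, 11, 12, and 14 give p − r ≥ -1, r − t ≥ 1, t − q ≥ 1, q − p ≥ 1.
Adding all 4 inequalities: the left sides telescope to 0, and the right sides sum to (-1) + 1 + 1 + 1 = 2. So 0 ≥ 2, which is false.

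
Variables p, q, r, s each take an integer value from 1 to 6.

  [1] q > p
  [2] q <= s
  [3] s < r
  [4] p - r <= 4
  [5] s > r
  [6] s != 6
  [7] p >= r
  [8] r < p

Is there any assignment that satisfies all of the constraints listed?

Constraints 1, 2, 3, and 8 give r < p, p < q, q ≤ s, s < r. Chaining: r < p < q ≤ s < r, which forces r < r — impossible.

Unsatisfiable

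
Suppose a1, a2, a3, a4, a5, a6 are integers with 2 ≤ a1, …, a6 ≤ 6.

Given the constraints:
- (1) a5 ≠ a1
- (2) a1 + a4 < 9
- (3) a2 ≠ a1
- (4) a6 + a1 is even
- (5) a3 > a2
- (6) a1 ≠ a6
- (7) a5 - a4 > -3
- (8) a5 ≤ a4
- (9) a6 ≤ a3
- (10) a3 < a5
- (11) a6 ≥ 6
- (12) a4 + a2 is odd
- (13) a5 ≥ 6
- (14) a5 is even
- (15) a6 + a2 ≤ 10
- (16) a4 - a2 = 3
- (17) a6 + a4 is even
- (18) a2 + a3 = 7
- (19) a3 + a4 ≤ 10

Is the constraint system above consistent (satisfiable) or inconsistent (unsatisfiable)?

From constraints 9 and 11: a3 ≥ a6 ≥ 6. From constraints 8 and 13: a4 ≥ a5 ≥ 6. Hence a3 + a4 ≥ 12. But constraint 19 requires a3 + a4 ≤ 10, and 10 < 12. Contradiction.

Unsatisfiable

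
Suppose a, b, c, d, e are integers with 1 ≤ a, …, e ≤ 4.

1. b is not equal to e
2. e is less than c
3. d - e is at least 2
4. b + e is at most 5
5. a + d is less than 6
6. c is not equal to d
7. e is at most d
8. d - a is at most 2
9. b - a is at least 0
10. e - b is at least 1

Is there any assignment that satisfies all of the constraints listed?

Unsatisfiable

Constraints 3, 8, 9, and 10 give d − e ≥ 2, e − b ≥ 1, b − a ≥ 0, a − d ≥ -2.
Adding all 4 inequalities: the left sides telescope to 0, and the right sides sum to 2 + 1 + 0 + (-2) = 1. So 0 ≥ 1, which is false.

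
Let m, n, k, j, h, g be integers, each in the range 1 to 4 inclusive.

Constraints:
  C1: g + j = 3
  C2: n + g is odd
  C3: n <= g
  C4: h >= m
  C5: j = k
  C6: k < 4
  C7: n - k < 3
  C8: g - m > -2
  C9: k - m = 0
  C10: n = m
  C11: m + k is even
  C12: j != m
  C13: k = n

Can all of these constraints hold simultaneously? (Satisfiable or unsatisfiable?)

Unsatisfiable

From constraints 5, 10, and 13, j = k = n = m, so j = m. But constraint 12 says j ≠ m. Contradiction.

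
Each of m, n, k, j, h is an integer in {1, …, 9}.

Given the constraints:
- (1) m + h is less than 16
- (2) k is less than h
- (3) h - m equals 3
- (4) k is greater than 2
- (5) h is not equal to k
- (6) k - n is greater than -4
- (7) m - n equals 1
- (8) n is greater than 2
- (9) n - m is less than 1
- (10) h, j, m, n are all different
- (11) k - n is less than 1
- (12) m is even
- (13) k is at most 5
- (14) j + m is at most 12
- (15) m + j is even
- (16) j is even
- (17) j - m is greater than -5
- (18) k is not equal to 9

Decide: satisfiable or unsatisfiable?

Try m = 6, n = 5, k = 3, j = 4, h = 9.
Check constraint 1: m + h = 15; constraint 3: h - m = 3; constraint 6: k - n = -2. The remaining constraints are straightforward to verify.

Satisfiable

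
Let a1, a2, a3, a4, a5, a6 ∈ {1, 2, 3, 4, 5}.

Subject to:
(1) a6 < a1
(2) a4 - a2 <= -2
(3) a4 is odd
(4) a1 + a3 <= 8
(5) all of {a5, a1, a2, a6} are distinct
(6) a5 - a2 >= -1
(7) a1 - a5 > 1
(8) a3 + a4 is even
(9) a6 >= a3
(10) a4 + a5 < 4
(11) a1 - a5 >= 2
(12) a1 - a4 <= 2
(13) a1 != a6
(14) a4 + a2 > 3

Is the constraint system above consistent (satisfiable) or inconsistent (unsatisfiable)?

Constraints 2, 6, 11, and 12 give a4 − a1 ≥ -2, a1 − a5 ≥ 2, a5 − a2 ≥ -1, a2 − a4 ≥ 2.
Adding all 4 inequalities: the left sides telescope to 0, and the right sides sum to (-2) + 2 + (-1) + 2 = 1. So 0 ≥ 1, which is false.

Unsatisfiable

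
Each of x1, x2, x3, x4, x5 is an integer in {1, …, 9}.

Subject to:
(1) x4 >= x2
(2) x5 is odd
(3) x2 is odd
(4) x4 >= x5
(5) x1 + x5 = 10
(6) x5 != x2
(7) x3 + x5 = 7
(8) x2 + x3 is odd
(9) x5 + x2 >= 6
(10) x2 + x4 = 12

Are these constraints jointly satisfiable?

One satisfying assignment is x1 = 7, x2 = 5, x3 = 4, x4 = 7, x5 = 3.
For the less obvious constraints — constraint 5: x1 + x5 = 10; constraint 7: x3 + x5 = 7; constraint 9: x5 + x2 = 8 — and the others hold by inspection.

Satisfiable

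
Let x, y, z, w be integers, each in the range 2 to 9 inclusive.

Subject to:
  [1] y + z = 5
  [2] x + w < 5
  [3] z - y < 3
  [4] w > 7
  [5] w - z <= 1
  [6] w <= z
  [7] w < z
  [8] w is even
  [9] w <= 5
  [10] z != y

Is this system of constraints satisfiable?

Unsatisfiable

From constraint 4: w ≥ 8. From constraint 9: w ≤ 5. But 5 < 8, so no value of w works.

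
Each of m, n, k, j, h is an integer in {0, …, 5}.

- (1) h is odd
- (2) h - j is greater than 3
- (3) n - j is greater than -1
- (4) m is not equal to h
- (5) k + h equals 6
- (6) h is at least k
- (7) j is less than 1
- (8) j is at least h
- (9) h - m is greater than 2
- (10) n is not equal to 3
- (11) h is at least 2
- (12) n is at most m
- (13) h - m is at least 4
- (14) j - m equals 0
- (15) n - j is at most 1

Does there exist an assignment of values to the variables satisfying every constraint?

Unsatisfiable

From constraints 8 and 11: j ≥ h and h ≥ 2, so j ≥ 2. From constraint 7: j ≤ 0. But 0 < 2, so no value of j works.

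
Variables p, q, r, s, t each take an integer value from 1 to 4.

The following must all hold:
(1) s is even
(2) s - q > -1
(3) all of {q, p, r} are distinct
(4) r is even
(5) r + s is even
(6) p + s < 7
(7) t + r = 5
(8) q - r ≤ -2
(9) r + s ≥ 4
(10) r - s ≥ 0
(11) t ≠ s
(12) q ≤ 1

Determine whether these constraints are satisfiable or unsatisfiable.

Satisfiable

The assignment p = 2, q = 1, r = 4, s = 2, t = 1 works:
  constraint 2 holds since s - q = 1.
  constraint 6 holds since p + s = 4.
The rest check out directly.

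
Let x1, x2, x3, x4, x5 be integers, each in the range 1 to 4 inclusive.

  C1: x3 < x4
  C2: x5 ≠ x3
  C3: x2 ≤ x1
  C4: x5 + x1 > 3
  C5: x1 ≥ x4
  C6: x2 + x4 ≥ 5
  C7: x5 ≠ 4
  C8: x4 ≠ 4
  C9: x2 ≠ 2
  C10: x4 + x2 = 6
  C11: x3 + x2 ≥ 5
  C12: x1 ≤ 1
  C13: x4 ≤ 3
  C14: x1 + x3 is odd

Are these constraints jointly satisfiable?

From constraint 13: x4 ≤ 3. From constraints 3 and 12: x2 ≤ x1 ≤ 1. Hence x4 + x2 ≤ 4. But constraint 10 requires x4 + x2 = 6, and 6 > 4. Contradiction.

Unsatisfiable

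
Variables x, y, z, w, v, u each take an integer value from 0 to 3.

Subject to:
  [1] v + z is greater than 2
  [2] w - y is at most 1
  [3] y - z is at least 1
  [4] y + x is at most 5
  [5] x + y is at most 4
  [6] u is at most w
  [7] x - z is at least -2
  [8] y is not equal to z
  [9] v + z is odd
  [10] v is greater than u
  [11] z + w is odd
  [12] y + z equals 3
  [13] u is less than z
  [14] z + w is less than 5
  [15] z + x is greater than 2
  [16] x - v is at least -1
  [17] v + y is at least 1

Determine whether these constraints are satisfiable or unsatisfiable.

Take x = 2, y = 2, z = 1, w = 2, v = 2, u = 0. Then constraint 1: v + z = 3; constraint 2: w - y = 0, and every other listed constraint is also met.

Satisfiable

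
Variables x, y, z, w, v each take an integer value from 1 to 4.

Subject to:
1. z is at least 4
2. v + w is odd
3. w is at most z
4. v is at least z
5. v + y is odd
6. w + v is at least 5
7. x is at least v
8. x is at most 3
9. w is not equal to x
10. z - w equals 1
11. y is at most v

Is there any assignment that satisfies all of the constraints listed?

Unsatisfiable

From constraints 1 and 4: v ≥ z and z ≥ 4, so v ≥ 4. From constraints 7 and 8: v ≤ x and x ≤ 3, so v ≤ 3. But 3 < 4, so no value of v works.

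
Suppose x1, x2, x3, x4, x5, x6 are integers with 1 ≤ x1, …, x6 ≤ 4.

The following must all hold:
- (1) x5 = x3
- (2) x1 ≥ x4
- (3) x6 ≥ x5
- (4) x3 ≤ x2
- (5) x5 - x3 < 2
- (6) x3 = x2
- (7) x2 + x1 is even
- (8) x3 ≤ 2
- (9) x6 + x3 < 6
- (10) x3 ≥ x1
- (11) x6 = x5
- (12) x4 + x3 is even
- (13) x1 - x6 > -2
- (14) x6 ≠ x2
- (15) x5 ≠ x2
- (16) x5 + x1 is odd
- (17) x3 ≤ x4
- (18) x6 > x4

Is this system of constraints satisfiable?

Unsatisfiable

From constraints 1, 6, and 11, x6 = x5 = x3 = x2, so x6 = x2. But constraint 14 says x6 ≠ x2. Contradiction.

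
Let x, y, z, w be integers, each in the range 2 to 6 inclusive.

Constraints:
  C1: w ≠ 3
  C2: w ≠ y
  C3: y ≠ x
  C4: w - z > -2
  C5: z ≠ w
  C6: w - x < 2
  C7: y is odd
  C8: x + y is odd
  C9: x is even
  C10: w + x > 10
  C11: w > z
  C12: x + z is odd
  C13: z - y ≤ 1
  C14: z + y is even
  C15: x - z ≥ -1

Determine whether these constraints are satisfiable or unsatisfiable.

Satisfiable

Setting (x, y, z, w) = (6, 5, 5, 6) satisfies everything: constraint 4: w - z = 1; constraint 6: w - x = 0, and the others follow.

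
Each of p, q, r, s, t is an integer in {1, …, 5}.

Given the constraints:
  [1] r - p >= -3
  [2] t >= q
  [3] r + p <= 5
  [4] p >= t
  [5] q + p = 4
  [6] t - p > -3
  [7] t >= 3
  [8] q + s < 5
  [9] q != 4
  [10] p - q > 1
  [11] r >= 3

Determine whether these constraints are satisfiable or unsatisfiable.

From constraint 11: r ≥ 3. From constraints 4 and 7: p ≥ t ≥ 3. Hence r + p ≥ 6. But constraint 3 requires r + p ≤ 5, and 5 < 6. Contradiction.

Unsatisfiable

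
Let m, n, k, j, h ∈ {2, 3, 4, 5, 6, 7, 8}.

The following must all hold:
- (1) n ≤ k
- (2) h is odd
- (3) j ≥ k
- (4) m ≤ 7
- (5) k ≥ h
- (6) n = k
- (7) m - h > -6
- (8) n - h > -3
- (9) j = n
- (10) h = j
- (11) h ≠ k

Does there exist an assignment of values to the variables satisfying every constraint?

From constraints 6, 9, and 10, h = j = n = k, so h = k. But constraint 11 says h ≠ k. Contradiction.

Unsatisfiable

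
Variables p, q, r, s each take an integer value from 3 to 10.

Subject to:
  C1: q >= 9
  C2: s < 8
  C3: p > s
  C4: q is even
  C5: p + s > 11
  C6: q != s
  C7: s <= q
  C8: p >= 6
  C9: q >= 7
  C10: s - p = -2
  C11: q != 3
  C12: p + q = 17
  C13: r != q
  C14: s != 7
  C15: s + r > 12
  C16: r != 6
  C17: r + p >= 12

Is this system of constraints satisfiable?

Satisfiable

The assignment p = 7, q = 10, r = 8, s = 5 works:
  constraint 5 holds since p + s = 12.
  constraint 10 holds since s - p = -2.
The rest check out directly.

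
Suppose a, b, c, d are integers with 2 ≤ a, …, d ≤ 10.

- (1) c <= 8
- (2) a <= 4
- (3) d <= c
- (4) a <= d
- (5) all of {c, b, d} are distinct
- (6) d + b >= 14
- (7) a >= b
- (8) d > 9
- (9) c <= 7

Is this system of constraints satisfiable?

Unsatisfiable

From constraints 1 and 3: d ≤ c ≤ 8. From constraints 2 and 7: b ≤ a ≤ 4. Hence d + b ≤ 12. But constraint 6 requires d + b ≥ 14, and 14 > 12. Contradiction.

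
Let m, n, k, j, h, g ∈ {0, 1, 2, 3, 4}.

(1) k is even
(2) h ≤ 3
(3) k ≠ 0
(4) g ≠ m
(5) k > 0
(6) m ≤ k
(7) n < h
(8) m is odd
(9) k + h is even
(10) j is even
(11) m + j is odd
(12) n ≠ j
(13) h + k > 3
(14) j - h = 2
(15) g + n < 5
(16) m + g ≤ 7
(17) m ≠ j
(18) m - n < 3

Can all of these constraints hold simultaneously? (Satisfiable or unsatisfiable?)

Satisfiable

Take m = 1, n = 0, k = 4, j = 4, h = 2, g = 3. Then constraint 13: h + k = 6; constraint 14: j - h = 2; constraint 15: g + n = 3, and every other listed constraint is also met.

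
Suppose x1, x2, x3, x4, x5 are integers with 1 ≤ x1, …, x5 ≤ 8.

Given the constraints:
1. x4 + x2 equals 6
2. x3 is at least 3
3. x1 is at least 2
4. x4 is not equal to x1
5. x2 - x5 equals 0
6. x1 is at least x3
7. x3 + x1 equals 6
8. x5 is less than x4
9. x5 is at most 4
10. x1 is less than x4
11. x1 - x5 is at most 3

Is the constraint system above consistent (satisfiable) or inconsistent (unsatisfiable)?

Satisfiable

Setting (x1, x2, x3, x4, x5) = (3, 1, 3, 5, 1) satisfies everything: constraint 1: x4 + x2 = 6; constraint 5: x2 - x5 = 0, and the others follow.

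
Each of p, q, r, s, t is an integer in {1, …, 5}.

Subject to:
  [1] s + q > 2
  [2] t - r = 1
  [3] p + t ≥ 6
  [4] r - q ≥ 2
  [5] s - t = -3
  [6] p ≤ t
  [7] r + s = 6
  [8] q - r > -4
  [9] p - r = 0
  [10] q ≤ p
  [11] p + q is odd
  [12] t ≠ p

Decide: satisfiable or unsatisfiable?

Setting (p, q, r, s, t) = (4, 1, 4, 2, 5) satisfies everything: constraint 1: s + q = 3; constraint 2: t - r = 1; constraint 3: p + t = 9, and the others follow.

Satisfiable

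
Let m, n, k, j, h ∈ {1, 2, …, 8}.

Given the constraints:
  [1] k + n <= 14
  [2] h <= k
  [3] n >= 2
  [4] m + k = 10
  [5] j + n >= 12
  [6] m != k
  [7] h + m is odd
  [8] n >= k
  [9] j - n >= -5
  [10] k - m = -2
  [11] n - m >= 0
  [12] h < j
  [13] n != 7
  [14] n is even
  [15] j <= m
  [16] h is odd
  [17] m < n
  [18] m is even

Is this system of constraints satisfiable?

Setting (m, n, k, j, h) = (6, 8, 4, 6, 1) satisfies everything: constraint 1: k + n = 12; constraint 4: m + k = 10; constraint 5: j + n = 14, and the others follow.

Satisfiable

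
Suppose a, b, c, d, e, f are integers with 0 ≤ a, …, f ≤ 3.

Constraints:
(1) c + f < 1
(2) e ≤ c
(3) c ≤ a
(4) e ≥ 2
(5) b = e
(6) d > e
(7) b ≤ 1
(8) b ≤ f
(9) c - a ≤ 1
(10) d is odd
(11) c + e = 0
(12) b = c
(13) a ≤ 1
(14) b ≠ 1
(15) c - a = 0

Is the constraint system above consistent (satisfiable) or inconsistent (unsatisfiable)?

From constraints 2 and 4: c ≥ e and e ≥ 2, so c ≥ 2. From constraints 3 and 13: c ≤ a and a ≤ 1, so c ≤ 1. But 1 < 2, so no value of c works.

Unsatisfiable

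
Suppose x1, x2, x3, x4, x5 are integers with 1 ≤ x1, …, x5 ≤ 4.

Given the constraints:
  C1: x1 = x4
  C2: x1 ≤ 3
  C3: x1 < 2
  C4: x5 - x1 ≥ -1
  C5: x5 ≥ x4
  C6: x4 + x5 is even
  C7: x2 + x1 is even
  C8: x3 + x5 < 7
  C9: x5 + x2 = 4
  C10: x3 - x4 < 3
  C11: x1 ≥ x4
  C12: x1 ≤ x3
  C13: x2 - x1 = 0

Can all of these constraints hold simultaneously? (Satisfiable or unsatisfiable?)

Take x1 = 1, x2 = 1, x3 = 1, x4 = 1, x5 = 3. Then constraint 4: x5 - x1 = 2; constraint 8: x3 + x5 = 4, and every other listed constraint is also met.

Satisfiable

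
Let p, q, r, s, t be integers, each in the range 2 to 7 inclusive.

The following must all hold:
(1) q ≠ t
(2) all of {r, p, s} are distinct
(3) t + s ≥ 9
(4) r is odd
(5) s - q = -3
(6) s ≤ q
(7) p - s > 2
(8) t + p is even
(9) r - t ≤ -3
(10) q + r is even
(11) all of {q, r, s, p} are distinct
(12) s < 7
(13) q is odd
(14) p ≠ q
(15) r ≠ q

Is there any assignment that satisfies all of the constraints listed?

Satisfiable

One satisfying assignment is p = 7, q = 5, r = 3, s = 2, t = 7.
For the less obvious constraints — constraint 3: t + s = 9; constraint 5: s - q = -3 — and the others hold by inspection.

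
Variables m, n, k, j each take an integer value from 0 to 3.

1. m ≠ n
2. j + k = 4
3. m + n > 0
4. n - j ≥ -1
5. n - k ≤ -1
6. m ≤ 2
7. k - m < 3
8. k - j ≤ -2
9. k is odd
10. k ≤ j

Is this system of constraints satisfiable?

Constraints 4, 5, and 8 give n − j ≥ -1, j − k ≥ 2, k − n ≥ 1.
Adding all 3 inequalities: the left sides telescope to 0, and the right sides sum to (-1) + 2 + 1 = 2. So 0 ≥ 2, which is false.

Unsatisfiable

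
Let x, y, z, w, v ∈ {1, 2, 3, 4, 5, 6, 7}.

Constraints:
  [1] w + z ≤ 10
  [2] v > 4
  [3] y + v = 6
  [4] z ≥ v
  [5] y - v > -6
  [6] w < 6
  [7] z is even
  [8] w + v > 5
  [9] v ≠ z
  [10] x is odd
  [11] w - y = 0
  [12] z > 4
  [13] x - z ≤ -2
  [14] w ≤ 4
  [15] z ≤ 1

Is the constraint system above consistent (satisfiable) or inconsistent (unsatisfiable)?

From constraint 2: v ≥ 5. From constraints 4 and 15: v ≤ z and z ≤ 1, so v ≤ 1. But 1 < 5, so no value of v works.

Unsatisfiable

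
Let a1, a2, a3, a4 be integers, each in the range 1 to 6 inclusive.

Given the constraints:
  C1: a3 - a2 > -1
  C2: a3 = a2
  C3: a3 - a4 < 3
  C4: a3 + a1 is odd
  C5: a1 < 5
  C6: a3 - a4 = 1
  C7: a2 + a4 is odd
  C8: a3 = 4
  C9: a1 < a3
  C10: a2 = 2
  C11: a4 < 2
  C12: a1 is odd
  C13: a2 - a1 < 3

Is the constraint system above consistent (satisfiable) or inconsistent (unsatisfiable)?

Constraint 8 fixes a3 = 4 and constraint 10 fixes a2 = 2, but constraint 2 requires a3 = a2. Since 4 ≠ 2, contradiction.

Unsatisfiable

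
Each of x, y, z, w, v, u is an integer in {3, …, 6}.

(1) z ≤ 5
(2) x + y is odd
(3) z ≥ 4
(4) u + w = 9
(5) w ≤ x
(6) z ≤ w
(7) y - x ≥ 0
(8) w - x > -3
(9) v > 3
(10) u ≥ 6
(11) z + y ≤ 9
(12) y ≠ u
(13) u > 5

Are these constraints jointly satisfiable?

From constraint 10: u ≥ 6. From constraints 3 and 6: w ≥ z ≥ 4. Hence u + w ≥ 10. But constraint 4 requires u + w = 9, and 9 < 10. Contradiction.

Unsatisfiable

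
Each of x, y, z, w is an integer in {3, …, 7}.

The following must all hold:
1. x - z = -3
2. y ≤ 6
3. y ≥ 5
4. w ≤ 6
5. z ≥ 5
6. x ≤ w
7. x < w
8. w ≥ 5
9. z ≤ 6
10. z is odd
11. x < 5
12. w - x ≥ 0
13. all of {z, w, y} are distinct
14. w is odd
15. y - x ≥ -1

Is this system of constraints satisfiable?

Constraints 2, 3, 4, 5, 8, and 9 confine each of z, w, y to the 2 values {5, 6}.
Constraint 13 requires all 3 of them to be distinct, but only 2 values are available — impossible by the pigeonhole principle.

Unsatisfiable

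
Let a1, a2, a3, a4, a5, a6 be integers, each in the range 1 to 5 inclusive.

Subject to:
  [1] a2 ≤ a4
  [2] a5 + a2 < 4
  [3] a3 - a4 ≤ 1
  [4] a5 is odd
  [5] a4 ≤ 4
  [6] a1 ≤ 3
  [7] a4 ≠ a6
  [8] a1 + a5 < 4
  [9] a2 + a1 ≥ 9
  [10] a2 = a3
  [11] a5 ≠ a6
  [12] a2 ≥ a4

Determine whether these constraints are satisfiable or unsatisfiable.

From constraints 1 and 5: a2 ≤ a4 ≤ 4. From constraint 6: a1 ≤ 3. Hence a2 + a1 ≤ 7. But constraint 9 requires a2 + a1 ≥ 9, and 9 > 7. Contradiction.

Unsatisfiable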